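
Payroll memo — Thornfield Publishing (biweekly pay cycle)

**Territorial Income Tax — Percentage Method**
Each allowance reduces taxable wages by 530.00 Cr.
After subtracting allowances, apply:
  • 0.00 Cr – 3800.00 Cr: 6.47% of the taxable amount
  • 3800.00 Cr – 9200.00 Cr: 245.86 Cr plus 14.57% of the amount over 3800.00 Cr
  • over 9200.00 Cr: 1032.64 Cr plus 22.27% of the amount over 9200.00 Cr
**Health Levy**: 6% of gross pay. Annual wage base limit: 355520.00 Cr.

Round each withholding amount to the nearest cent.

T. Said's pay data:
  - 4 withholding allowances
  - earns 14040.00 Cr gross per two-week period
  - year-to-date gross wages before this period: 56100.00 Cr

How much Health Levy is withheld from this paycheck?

842.40 Cr

Health Levy: 6% × 14040.00 Cr = 842.40 Cr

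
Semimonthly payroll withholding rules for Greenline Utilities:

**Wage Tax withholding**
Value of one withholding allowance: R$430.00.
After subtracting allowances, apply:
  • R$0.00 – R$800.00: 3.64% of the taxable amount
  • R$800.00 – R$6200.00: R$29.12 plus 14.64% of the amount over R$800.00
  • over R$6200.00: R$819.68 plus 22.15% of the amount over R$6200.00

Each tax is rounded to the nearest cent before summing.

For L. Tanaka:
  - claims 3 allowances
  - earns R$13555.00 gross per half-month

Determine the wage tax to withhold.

R$2163.08

Wage Tax: taxable = R$13555.00 − 3×R$430.00 = R$12265.00
  R$819.68 + 22.15% × (R$12265.00 − R$6200.00) = R$819.68 + 22.15% × R$6065.00 = R$2163.08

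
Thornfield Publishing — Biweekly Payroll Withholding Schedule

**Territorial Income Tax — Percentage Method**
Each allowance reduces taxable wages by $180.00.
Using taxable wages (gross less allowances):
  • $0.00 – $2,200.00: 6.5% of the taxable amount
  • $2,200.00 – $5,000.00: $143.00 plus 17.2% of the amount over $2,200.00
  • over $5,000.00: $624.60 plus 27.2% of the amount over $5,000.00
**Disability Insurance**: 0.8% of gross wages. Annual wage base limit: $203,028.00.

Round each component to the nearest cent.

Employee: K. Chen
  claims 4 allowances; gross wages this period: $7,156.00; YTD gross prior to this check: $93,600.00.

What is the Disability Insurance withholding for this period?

$57.25

Disability Insurance: 0.8% × $7,156.00 = $57.25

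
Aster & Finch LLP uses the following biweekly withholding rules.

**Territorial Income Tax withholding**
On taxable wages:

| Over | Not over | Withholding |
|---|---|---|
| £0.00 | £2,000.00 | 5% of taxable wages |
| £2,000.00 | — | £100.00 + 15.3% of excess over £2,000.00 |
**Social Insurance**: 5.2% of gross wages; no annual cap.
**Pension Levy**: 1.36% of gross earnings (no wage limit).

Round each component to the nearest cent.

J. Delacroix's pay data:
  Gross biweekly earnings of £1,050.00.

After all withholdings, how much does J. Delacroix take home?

Territorial Income Tax: taxable = £1,050.00
  5% × £1,050.00 = £52.50
Social Insurance: 5.2% × £1,050.00 = £54.60
Pension Levy: 1.36% × £1,050.00 = £14.28
Total withheld: £52.50 + £54.60 + £14.28 = £121.38
Net pay: £1,050.00 − £121.38 = £928.62

£928.62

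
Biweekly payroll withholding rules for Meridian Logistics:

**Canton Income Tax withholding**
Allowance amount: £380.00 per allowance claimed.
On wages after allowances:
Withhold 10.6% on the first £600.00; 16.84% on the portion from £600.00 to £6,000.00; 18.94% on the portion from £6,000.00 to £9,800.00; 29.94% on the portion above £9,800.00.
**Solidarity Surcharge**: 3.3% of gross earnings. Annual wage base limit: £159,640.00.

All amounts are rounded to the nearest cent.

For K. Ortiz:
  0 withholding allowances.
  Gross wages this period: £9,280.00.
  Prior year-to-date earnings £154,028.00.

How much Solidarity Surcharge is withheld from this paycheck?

Solidarity Surcharge: cap £159,640.00 − YTD £154,028.00 = £5,612.00 subject; 3.3% × £5,612.00 = £185.20

£185.20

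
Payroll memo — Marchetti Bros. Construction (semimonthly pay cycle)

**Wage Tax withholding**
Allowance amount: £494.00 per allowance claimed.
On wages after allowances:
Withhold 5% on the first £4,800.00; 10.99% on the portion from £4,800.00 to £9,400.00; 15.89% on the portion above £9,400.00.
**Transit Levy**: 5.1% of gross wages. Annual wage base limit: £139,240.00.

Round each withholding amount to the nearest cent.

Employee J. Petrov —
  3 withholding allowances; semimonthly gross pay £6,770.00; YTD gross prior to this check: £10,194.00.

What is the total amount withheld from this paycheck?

£638.90

Wage Tax: taxable = £6,770.00 − 3×£494.00 = £5,288.00
  £240.00 + 10.99% × (£5,288.00 − £4,800.00) = £240.00 + 10.99% × £488.00 = £293.63
Transit Levy: 5.1% × £6,770.00 = £345.27
Total: £293.63 + £345.27 = £638.90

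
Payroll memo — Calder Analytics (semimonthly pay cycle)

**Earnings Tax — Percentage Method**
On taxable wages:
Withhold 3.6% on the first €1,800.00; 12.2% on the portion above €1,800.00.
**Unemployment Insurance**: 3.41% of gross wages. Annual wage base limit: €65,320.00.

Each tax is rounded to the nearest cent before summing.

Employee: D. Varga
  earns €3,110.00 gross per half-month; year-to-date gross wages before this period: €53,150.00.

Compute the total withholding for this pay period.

€330.67

Earnings Tax: taxable = €3,110.00
  €64.80 + 12.2% × (€3,110.00 − €1,800.00) = €64.80 + 12.2% × €1,310.00 = €224.62
Unemployment Insurance: 3.41% × €3,110.00 = €106.05
Total: €224.62 + €106.05 = €330.67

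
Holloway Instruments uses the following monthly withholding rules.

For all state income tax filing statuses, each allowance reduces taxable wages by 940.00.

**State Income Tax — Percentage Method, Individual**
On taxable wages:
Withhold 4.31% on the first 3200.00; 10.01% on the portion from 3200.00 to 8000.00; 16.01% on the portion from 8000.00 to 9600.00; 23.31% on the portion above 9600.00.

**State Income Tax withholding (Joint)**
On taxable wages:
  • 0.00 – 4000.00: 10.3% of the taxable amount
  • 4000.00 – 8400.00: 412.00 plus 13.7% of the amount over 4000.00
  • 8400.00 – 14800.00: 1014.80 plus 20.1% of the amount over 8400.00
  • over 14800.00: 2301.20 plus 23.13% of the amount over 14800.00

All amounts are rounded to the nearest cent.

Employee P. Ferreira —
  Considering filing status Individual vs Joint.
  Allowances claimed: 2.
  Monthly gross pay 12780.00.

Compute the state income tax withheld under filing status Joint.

1517.30

State Income Tax (Joint): taxable = 12780.00 − 2×940.00 = 10900.00
  1014.80 + 20.1% × (10900.00 − 8400.00) = 1014.80 + 20.1% × 2500.00 = 1517.30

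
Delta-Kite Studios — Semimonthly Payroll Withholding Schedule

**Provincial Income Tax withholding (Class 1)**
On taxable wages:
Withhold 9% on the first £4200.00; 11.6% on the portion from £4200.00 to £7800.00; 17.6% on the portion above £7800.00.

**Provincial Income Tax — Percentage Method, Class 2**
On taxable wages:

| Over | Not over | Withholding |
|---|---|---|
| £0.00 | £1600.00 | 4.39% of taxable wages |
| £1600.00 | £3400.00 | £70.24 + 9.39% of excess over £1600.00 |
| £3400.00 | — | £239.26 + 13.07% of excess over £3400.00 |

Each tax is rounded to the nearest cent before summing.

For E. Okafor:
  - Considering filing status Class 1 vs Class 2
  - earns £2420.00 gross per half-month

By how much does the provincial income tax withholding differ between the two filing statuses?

£70.56

Provincial Income Tax (Class 1): taxable = £2420.00
  9% × £2420.00 = £217.80
Provincial Income Tax (Class 2): taxable = £2420.00
  £70.24 + 9.39% × (£2420.00 − £1600.00) = £70.24 + 9.39% × £820.00 = £147.24
Difference: |£217.80 − £147.24| = £70.56 (higher under Class 1)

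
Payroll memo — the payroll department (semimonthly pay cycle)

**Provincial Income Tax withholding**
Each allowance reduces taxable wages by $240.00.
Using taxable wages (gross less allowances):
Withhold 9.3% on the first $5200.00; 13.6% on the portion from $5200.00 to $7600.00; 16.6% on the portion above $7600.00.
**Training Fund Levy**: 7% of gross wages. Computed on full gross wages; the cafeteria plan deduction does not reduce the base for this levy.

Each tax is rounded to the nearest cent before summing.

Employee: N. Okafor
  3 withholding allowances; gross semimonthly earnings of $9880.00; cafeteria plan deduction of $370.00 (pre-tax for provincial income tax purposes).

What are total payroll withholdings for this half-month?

$1699.14

Provincial Income Tax: taxable = $9880.00 − $370.00 − 3×$240.00 = $8790.00
  $810.00 + 16.6% × ($8790.00 − $7600.00) = $810.00 + 16.6% × $1190.00 = $1007.54
Training Fund Levy: 7% × $9880.00 = $691.60
Total: $1007.54 + $691.60 = $1699.14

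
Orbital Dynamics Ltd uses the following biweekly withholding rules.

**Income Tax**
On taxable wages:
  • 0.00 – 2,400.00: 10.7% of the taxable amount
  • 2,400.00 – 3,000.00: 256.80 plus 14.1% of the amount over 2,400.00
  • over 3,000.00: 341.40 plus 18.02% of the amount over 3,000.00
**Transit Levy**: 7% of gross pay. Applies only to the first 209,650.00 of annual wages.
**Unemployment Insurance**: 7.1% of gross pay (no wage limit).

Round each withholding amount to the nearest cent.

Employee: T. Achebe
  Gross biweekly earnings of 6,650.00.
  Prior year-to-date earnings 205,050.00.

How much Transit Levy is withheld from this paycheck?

322.00

Transit Levy: cap 209,650.00 − YTD 205,050.00 = 4,600.00 subject; 7% × 4,600.00 = 322.00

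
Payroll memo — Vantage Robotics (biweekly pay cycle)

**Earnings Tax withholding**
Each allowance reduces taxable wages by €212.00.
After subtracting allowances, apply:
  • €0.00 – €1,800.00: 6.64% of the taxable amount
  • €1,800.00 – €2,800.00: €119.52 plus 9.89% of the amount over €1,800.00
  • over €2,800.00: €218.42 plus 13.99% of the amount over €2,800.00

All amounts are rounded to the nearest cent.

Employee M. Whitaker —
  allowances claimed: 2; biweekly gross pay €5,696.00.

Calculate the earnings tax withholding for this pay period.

€564.25

Earnings Tax: taxable = €5,696.00 − 2×€212.00 = €5,272.00
  €218.42 + 13.99% × (€5,272.00 − €2,800.00) = €218.42 + 13.99% × €2,472.00 = €564.25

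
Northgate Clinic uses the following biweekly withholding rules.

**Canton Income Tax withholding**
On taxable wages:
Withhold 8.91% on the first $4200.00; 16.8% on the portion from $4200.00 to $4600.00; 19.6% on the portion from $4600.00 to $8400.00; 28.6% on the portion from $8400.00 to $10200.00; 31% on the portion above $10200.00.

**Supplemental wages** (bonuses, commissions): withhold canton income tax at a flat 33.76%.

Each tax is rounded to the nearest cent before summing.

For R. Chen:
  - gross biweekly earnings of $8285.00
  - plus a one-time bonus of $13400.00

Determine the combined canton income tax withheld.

$5687.52

Canton Income Tax: taxable = $8285.00
  $441.42 + 19.6% × ($8285.00 − $4600.00) = $441.42 + 19.6% × $3685.00 = $1163.68
Supplemental (33.76% flat on bonus): 33.76% × $13400.00 = $4523.84
Total canton income tax: $1163.68 + $4523.84 = $5687.52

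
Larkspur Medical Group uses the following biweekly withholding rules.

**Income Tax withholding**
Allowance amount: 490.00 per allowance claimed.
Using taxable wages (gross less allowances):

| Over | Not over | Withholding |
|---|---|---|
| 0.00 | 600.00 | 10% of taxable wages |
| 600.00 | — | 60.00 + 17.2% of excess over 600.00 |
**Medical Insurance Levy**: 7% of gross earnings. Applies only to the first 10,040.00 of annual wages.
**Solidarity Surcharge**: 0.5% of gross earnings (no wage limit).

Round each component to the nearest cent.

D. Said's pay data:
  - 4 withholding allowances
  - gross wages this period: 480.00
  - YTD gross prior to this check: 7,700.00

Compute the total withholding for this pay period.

36.00

Income Tax: taxable = 480.00 − 4×490.00 = -1,480.00
  Taxable ≤ 0 → 0.00
Medical Insurance Levy: 7% × 480.00 = 33.60
Solidarity Surcharge: 0.5% × 480.00 = 2.40
Total: 0.00 + 33.60 + 2.40 = 36.00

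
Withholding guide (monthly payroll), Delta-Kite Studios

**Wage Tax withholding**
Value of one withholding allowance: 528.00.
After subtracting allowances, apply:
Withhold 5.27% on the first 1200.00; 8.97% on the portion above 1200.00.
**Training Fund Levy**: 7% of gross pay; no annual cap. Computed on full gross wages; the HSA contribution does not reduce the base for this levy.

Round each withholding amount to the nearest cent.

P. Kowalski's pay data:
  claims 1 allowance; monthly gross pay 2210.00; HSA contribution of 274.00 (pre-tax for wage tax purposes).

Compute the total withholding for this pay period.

Wage Tax: taxable = 2210.00 − 274.00 − 1×528.00 = 1408.00
  63.24 + 8.97% × (1408.00 − 1200.00) = 63.24 + 8.97% × 208.00 = 81.90
Training Fund Levy: 7% × 2210.00 = 154.70
Total: 81.90 + 154.70 = 236.60

236.60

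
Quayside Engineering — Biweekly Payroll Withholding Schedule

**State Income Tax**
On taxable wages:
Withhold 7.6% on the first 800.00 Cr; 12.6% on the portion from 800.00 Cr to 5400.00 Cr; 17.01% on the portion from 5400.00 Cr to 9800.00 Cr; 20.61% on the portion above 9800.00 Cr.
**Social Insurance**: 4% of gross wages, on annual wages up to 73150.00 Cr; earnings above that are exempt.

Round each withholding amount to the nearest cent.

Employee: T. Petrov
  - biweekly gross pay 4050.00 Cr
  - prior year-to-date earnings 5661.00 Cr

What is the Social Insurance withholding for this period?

Social Insurance: 4% × 4050.00 Cr = 162.00 Cr

162.00 Cr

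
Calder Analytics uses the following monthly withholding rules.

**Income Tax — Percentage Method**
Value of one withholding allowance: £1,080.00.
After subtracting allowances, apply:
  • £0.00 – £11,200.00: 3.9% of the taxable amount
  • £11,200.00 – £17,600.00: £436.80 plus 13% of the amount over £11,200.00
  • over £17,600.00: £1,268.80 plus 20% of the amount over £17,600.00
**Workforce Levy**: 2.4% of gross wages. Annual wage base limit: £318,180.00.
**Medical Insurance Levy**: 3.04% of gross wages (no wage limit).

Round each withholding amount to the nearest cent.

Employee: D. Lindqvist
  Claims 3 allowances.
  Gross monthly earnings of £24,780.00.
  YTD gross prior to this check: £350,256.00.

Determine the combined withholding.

Income Tax: taxable = £24,780.00 − 3×£1,080.00 = £21,540.00
  £1,268.80 + 20% × (£21,540.00 − £17,600.00) = £1,268.80 + 20% × £3,940.00 = £2,056.80
Workforce Levy: YTD £350,256.00 ≥ cap £318,180.00 → £0.00
Medical Insurance Levy: 3.04% × £24,780.00 = £753.31
Total: £2,056.80 + £0.00 + £753.31 = £2,810.11

£2,810.11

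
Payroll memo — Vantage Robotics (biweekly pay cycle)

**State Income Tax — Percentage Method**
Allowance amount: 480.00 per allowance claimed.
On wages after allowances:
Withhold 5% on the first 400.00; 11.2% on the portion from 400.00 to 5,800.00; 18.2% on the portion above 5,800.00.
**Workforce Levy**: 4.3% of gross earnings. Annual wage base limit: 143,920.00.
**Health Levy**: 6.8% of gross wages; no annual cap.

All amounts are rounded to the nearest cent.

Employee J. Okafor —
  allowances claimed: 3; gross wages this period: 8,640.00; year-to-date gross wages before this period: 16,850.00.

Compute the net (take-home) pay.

6,801.36

State Income Tax: taxable = 8,640.00 − 3×480.00 = 7,200.00
  624.80 + 18.2% × (7,200.00 − 5,800.00) = 624.80 + 18.2% × 1,400.00 = 879.60
Workforce Levy: 4.3% × 8,640.00 = 371.52
Health Levy: 6.8% × 8,640.00 = 587.52
Total withheld: 879.60 + 371.52 + 587.52 = 1,838.64
Net pay: 8,640.00 − 1,838.64 = 6,801.36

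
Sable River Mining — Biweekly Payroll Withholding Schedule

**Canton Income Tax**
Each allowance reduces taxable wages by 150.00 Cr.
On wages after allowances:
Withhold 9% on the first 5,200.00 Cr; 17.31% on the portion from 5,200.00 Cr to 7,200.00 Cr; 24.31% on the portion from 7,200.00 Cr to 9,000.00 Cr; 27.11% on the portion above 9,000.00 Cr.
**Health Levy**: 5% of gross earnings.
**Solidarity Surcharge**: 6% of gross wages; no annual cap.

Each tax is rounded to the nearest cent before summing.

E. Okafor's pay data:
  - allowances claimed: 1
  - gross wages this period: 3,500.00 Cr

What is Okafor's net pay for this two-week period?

Canton Income Tax: taxable = 3,500.00 Cr − 1×150.00 Cr = 3,350.00 Cr
  9% × 3,350.00 Cr = 301.50 Cr
Health Levy: 5% × 3,500.00 Cr = 175.00 Cr
Solidarity Surcharge: 6% × 3,500.00 Cr = 210.00 Cr
Total withheld: 301.50 Cr + 175.00 Cr + 210.00 Cr = 686.50 Cr
Net pay: 3,500.00 Cr − 686.50 Cr = 2,813.50 Cr

2,813.50 Cr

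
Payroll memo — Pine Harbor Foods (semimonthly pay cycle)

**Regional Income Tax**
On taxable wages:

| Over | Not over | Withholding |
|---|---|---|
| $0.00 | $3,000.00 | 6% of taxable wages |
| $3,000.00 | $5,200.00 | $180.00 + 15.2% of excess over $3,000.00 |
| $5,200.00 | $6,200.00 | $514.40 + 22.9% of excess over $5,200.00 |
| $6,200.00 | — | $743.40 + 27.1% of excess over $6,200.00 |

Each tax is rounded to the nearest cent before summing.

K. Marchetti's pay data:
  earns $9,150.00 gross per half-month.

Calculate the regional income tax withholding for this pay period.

$1,542.85

Regional Income Tax: taxable = $9,150.00
  $743.40 + 27.1% × ($9,150.00 − $6,200.00) = $743.40 + 27.1% × $2,950.00 = $1,542.85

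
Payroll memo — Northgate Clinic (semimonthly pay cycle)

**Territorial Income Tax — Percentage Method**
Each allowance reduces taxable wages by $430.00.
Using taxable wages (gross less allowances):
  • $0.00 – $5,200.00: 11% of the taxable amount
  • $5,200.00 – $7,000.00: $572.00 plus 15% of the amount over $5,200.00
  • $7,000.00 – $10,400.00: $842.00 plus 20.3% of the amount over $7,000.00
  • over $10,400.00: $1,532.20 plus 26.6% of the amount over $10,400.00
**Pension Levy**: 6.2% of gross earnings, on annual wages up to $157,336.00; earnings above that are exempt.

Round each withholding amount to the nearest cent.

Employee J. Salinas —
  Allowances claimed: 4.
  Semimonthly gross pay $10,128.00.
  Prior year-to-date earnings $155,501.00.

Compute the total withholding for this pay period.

$1,241.59

Territorial Income Tax: taxable = $10,128.00 − 4×$430.00 = $8,408.00
  $842.00 + 20.3% × ($8,408.00 − $7,000.00) = $842.00 + 20.3% × $1,408.00 = $1,127.82
Pension Levy: cap $157,336.00 − YTD $155,501.00 = $1,835.00 subject; 6.2% × $1,835.00 = $113.77
Total: $1,127.82 + $113.77 = $1,241.59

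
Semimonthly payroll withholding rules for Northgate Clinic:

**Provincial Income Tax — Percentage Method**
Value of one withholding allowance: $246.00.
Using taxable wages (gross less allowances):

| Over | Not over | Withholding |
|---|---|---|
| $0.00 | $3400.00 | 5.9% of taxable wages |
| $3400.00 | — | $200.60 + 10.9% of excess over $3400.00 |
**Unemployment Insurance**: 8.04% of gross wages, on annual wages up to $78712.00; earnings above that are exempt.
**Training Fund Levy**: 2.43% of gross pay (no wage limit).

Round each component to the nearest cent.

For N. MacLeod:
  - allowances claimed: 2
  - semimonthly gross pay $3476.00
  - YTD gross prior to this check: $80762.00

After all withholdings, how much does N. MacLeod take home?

$3215.47

Provincial Income Tax: taxable = $3476.00 − 2×$246.00 = $2984.00
  5.9% × $2984.00 = $176.06
Unemployment Insurance: YTD $80762.00 ≥ cap $78712.00 → $0.00
Training Fund Levy: 2.43% × $3476.00 = $84.47
Total withheld: $176.06 + $0.00 + $84.47 = $260.53
Net pay: $3476.00 − $260.53 = $3215.47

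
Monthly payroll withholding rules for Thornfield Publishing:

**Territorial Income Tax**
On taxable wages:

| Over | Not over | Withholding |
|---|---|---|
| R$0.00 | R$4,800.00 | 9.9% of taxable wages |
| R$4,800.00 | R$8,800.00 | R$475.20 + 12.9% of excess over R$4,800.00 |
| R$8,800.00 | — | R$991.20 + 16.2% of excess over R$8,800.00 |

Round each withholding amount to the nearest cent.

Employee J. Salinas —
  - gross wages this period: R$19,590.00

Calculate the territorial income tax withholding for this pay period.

R$2,739.18

Territorial Income Tax: taxable = R$19,590.00
  R$991.20 + 16.2% × (R$19,590.00 − R$8,800.00) = R$991.20 + 16.2% × R$10,790.00 = R$2,739.18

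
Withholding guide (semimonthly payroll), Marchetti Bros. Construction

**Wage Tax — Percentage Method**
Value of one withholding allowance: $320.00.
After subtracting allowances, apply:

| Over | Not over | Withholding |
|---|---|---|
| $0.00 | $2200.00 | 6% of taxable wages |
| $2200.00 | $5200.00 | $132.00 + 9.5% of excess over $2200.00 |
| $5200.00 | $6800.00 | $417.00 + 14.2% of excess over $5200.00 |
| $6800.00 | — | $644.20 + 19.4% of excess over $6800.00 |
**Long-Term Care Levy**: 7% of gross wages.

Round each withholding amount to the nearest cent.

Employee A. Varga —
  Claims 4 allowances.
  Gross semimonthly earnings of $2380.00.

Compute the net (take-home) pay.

$2147.40

Wage Tax: taxable = $2380.00 − 4×$320.00 = $1100.00
  6% × $1100.00 = $66.00
Long-Term Care Levy: 7% × $2380.00 = $166.60
Total withheld: $66.00 + $166.60 = $232.60
Net pay: $2380.00 − $232.60 = $2147.40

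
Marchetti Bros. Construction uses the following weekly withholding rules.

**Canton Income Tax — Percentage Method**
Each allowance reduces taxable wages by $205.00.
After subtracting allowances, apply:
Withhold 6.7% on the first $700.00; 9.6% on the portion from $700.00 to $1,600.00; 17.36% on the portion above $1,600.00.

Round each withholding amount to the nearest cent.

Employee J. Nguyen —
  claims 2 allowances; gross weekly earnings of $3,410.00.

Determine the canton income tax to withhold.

Canton Income Tax: taxable = $3,410.00 − 2×$205.00 = $3,000.00
  $133.30 + 17.36% × ($3,000.00 − $1,600.00) = $133.30 + 17.36% × $1,400.00 = $376.34

$376.34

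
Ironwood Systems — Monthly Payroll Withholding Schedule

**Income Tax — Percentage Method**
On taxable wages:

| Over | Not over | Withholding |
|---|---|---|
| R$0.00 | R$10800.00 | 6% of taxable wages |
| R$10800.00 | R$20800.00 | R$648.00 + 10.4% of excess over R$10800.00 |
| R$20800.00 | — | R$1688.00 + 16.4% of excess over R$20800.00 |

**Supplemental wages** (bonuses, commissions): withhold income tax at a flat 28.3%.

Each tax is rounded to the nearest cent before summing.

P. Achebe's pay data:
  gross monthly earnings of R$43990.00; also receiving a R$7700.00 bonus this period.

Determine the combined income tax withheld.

R$7670.26

Income Tax: taxable = R$43990.00
  R$1688.00 + 16.4% × (R$43990.00 − R$20800.00) = R$1688.00 + 16.4% × R$23190.00 = R$5491.16
Supplemental (28.3% flat on bonus): 28.3% × R$7700.00 = R$2179.10
Total income tax: R$5491.16 + R$2179.10 = R$7670.26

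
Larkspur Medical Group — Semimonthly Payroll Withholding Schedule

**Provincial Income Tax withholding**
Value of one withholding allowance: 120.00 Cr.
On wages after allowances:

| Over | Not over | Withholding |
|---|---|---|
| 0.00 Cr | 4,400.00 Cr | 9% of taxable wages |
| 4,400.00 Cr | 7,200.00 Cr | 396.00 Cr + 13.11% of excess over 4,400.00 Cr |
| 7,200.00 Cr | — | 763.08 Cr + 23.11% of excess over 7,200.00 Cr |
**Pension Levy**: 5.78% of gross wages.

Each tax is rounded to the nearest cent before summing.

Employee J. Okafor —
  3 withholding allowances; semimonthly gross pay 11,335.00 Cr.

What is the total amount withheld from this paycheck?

2,290.64 Cr

Provincial Income Tax: taxable = 11,335.00 Cr − 3×120.00 Cr = 10,975.00 Cr
  763.08 Cr + 23.11% × (10,975.00 Cr − 7,200.00 Cr) = 763.08 Cr + 23.11% × 3,775.00 Cr = 1,635.48 Cr
Pension Levy: 5.78% × 11,335.00 Cr = 655.16 Cr
Total: 1,635.48 Cr + 655.16 Cr = 2,290.64 Cr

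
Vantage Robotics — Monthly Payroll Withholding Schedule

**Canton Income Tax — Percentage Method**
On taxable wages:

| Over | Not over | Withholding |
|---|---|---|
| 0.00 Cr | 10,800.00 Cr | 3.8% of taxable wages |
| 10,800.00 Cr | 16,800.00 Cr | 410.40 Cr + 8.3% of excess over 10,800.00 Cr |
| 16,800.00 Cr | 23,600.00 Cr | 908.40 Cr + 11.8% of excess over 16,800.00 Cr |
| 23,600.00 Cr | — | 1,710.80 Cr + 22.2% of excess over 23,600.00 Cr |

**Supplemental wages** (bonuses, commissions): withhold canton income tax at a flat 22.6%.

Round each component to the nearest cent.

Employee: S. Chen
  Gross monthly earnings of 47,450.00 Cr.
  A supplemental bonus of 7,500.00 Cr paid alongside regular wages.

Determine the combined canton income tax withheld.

Canton Income Tax: taxable = 47,450.00 Cr
  1,710.80 Cr + 22.2% × (47,450.00 Cr − 23,600.00 Cr) = 1,710.80 Cr + 22.2% × 23,850.00 Cr = 7,005.50 Cr
Supplemental (22.6% flat on bonus): 22.6% × 7,500.00 Cr = 1,695.00 Cr
Total canton income tax: 7,005.50 Cr + 1,695.00 Cr = 8,700.50 Cr

8,700.50 Cr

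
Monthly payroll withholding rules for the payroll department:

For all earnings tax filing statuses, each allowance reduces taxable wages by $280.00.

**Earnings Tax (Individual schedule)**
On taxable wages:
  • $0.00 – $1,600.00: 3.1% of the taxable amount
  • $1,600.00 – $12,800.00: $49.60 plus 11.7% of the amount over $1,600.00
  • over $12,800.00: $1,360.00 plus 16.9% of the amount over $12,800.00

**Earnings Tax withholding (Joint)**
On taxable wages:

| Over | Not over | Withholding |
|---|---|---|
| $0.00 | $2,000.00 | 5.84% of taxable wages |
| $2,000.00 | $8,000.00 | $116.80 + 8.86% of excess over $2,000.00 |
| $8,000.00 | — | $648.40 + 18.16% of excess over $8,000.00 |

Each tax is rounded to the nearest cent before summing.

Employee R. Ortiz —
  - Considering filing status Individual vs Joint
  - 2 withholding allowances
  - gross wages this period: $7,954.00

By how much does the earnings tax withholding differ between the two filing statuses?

$132.79

Earnings Tax (Individual): taxable = $7,954.00 − 2×$280.00 = $7,394.00
  $49.60 + 11.7% × ($7,394.00 − $1,600.00) = $49.60 + 11.7% × $5,794.00 = $727.50
Earnings Tax (Joint): taxable = $7,954.00 − 2×$280.00 = $7,394.00
  $116.80 + 8.86% × ($7,394.00 − $2,000.00) = $116.80 + 8.86% × $5,394.00 = $594.71
Difference: |$727.50 − $594.71| = $132.79 (higher under Individual)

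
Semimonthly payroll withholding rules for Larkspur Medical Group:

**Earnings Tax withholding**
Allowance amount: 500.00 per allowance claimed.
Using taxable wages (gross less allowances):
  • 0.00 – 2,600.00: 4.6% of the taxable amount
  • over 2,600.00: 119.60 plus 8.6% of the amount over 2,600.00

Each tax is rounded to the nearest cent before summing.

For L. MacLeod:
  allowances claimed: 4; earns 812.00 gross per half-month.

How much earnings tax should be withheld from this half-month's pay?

0.00

Earnings Tax: taxable = 812.00 − 4×500.00 = -1,188.00
  Taxable ≤ 0 → 0.00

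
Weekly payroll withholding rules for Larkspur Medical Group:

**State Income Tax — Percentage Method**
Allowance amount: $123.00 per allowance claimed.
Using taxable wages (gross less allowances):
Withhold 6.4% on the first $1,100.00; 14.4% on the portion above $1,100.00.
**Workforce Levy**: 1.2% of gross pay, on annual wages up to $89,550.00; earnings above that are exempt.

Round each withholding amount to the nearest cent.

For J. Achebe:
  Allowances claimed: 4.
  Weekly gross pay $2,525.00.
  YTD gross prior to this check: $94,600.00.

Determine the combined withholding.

$204.75

State Income Tax: taxable = $2,525.00 − 4×$123.00 = $2,033.00
  $70.40 + 14.4% × ($2,033.00 − $1,100.00) = $70.40 + 14.4% × $933.00 = $204.75
Workforce Levy: YTD $94,600.00 ≥ cap $89,550.00 → $0.00
Total: $204.75 + $0.00 = $204.75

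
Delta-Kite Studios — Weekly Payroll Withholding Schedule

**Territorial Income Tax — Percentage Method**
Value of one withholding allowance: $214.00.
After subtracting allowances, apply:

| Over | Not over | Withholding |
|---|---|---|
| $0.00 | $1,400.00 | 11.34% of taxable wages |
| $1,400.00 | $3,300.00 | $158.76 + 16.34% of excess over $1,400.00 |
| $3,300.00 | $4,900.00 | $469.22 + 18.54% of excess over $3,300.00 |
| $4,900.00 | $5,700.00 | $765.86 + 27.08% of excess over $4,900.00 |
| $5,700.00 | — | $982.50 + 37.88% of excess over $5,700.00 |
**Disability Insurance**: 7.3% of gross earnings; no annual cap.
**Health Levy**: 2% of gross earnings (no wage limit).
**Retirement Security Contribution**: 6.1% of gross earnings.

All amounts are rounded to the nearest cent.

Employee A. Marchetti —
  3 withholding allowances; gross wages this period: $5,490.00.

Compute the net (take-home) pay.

$3,888.32

Territorial Income Tax: taxable = $5,490.00 − 3×$214.00 = $4,848.00
  $469.22 + 18.54% × ($4,848.00 − $3,300.00) = $469.22 + 18.54% × $1,548.00 = $756.22
Disability Insurance: 7.3% × $5,490.00 = $400.77
Health Levy: 2% × $5,490.00 = $109.80
Retirement Security Contribution: 6.1% × $5,490.00 = $334.89
Total withheld: $756.22 + $400.77 + $109.80 + $334.89 = $1,601.68
Net pay: $5,490.00 − $1,601.68 = $3,888.32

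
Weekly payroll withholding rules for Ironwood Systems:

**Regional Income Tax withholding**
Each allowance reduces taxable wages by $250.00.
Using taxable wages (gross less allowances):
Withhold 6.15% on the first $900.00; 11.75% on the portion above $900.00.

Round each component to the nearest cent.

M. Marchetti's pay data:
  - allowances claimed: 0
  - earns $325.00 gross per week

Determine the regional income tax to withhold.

Regional Income Tax: taxable = $325.00
  6.15% × $325.00 = $19.99

$19.99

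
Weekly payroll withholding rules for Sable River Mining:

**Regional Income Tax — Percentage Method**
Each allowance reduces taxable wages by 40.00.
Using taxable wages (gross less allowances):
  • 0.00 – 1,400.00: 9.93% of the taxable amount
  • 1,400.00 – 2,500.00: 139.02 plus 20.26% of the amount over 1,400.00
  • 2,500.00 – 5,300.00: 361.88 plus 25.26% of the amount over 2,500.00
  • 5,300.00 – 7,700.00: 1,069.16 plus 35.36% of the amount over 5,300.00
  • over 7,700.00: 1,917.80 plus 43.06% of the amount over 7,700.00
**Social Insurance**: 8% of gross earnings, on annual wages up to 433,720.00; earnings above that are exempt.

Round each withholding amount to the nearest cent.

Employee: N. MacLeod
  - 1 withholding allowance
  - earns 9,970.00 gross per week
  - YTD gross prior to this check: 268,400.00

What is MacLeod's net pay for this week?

Regional Income Tax: taxable = 9,970.00 − 1×40.00 = 9,930.00
  1,917.80 + 43.06% × (9,930.00 − 7,700.00) = 1,917.80 + 43.06% × 2,230.00 = 2,878.04
Social Insurance: 8% × 9,970.00 = 797.60
Total withheld: 2,878.04 + 797.60 = 3,675.64
Net pay: 9,970.00 − 3,675.64 = 6,294.36

6,294.36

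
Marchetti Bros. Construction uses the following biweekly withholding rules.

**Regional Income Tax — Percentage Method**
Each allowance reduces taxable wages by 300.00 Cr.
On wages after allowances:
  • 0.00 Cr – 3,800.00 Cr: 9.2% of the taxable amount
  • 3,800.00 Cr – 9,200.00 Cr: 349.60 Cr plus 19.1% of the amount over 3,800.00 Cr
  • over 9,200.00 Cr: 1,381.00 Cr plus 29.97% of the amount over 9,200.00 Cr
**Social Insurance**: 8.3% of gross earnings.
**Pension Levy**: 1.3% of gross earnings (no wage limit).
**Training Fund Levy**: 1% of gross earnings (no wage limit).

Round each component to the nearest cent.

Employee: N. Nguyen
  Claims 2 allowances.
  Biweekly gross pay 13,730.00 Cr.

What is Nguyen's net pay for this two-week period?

9,715.80 Cr

Regional Income Tax: taxable = 13,730.00 Cr − 2×300.00 Cr = 13,130.00 Cr
  1,381.00 Cr + 29.97% × (13,130.00 Cr − 9,200.00 Cr) = 1,381.00 Cr + 29.97% × 3,930.00 Cr = 2,558.82 Cr
Social Insurance: 8.3% × 13,730.00 Cr = 1,139.59 Cr
Pension Levy: 1.3% × 13,730.00 Cr = 178.49 Cr
Training Fund Levy: 1% × 13,730.00 Cr = 137.30 Cr
Total withheld: 2,558.82 Cr + 1,139.59 Cr + 178.49 Cr + 137.30 Cr = 4,014.20 Cr
Net pay: 13,730.00 Cr − 4,014.20 Cr = 9,715.80 Cr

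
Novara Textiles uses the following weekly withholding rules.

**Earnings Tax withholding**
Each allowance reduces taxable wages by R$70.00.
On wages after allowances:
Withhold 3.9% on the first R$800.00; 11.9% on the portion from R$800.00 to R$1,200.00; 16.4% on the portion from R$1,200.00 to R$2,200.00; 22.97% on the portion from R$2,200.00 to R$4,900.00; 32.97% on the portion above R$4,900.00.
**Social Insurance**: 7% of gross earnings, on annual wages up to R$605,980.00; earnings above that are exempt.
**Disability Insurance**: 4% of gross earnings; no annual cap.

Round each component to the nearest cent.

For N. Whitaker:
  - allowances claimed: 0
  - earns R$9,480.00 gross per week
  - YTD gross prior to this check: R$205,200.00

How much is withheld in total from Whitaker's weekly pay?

Earnings Tax: taxable = R$9,480.00
  R$862.99 + 32.97% × (R$9,480.00 − R$4,900.00) = R$862.99 + 32.97% × R$4,580.00 = R$2,373.02
Social Insurance: 7% × R$9,480.00 = R$663.60
Disability Insurance: 4% × R$9,480.00 = R$379.20
Total: R$2,373.02 + R$663.60 + R$379.20 = R$3,415.82

R$3,415.82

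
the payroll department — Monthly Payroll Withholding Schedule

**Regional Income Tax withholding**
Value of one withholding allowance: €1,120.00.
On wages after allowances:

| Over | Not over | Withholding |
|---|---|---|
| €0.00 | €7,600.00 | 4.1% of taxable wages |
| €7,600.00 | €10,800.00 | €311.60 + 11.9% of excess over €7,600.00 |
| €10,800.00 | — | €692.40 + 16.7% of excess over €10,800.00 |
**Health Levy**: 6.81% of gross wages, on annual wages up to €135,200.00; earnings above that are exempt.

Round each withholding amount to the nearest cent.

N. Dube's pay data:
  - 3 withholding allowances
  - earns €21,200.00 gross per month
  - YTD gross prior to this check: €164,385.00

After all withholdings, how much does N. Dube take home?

Regional Income Tax: taxable = €21,200.00 − 3×€1,120.00 = €17,840.00
  €692.40 + 16.7% × (€17,840.00 − €10,800.00) = €692.40 + 16.7% × €7,040.00 = €1,868.08
Health Levy: YTD €164,385.00 ≥ cap €135,200.00 → €0.00
Total withheld: €1,868.08 + €0.00 = €1,868.08
Net pay: €21,200.00 − €1,868.08 = €19,331.92

€19,331.92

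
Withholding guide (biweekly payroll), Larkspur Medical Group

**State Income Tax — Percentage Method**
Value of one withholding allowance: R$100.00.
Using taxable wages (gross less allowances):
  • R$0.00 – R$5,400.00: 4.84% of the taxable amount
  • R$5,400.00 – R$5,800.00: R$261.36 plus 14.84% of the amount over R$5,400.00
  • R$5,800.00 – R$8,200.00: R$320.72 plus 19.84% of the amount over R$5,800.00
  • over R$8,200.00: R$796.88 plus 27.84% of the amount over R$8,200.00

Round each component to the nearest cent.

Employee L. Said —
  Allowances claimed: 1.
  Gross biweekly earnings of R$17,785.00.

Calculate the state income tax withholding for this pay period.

State Income Tax: taxable = R$17,785.00 − 1×R$100.00 = R$17,685.00
  R$796.88 + 27.84% × (R$17,685.00 − R$8,200.00) = R$796.88 + 27.84% × R$9,485.00 = R$3,437.50

R$3,437.50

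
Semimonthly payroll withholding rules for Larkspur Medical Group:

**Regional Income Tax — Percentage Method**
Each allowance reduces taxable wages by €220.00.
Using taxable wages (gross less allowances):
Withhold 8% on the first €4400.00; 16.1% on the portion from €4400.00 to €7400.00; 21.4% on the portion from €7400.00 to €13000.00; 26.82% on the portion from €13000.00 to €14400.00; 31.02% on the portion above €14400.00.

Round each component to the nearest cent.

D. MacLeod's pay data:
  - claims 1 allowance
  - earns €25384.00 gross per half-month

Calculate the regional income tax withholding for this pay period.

€5747.87

Regional Income Tax: taxable = €25384.00 − 1×€220.00 = €25164.00
  €2408.88 + 31.02% × (€25164.00 − €14400.00) = €2408.88 + 31.02% × €10764.00 = €5747.87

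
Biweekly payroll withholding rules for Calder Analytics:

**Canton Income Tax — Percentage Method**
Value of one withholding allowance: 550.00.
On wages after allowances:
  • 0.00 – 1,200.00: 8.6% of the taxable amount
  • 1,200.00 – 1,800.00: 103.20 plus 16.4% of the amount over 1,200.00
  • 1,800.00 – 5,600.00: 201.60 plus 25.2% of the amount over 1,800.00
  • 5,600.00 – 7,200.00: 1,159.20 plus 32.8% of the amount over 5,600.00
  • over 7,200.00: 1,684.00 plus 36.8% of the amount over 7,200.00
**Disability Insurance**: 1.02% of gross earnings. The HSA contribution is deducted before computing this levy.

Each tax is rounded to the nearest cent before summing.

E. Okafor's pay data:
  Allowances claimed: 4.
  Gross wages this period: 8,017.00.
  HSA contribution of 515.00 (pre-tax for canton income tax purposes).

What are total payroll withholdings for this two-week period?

1,160.62

Canton Income Tax: taxable = 8,017.00 − 515.00 − 4×550.00 = 5,302.00
  201.60 + 25.2% × (5,302.00 − 1,800.00) = 201.60 + 25.2% × 3,502.00 = 1,084.10
Disability Insurance: 1.02% × 7,502.00 = 76.52
Total: 1,084.10 + 76.52 = 1,160.62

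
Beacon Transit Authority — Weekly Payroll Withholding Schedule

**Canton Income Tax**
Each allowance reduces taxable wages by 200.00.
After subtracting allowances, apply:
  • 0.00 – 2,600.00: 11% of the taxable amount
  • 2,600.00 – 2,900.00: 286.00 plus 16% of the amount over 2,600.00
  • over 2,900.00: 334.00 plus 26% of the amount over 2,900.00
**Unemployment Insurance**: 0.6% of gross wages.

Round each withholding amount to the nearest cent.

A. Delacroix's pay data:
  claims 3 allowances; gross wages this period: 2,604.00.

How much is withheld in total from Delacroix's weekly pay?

Canton Income Tax: taxable = 2,604.00 − 3×200.00 = 2,004.00
  11% × 2,004.00 = 220.44
Unemployment Insurance: 0.6% × 2,604.00 = 15.62
Total: 220.44 + 15.62 = 236.06

236.06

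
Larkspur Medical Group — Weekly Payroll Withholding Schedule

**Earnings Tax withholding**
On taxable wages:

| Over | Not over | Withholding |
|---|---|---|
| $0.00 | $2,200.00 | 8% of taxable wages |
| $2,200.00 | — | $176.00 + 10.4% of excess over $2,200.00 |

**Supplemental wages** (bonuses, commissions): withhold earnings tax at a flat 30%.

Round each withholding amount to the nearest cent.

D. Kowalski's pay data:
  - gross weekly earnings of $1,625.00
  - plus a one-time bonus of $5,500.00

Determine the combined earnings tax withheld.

$1,780.00

Earnings Tax: taxable = $1,625.00
  8% × $1,625.00 = $130.00
Supplemental (30% flat on bonus): 30% × $5,500.00 = $1,650.00
Total earnings tax: $130.00 + $1,650.00 = $1,780.00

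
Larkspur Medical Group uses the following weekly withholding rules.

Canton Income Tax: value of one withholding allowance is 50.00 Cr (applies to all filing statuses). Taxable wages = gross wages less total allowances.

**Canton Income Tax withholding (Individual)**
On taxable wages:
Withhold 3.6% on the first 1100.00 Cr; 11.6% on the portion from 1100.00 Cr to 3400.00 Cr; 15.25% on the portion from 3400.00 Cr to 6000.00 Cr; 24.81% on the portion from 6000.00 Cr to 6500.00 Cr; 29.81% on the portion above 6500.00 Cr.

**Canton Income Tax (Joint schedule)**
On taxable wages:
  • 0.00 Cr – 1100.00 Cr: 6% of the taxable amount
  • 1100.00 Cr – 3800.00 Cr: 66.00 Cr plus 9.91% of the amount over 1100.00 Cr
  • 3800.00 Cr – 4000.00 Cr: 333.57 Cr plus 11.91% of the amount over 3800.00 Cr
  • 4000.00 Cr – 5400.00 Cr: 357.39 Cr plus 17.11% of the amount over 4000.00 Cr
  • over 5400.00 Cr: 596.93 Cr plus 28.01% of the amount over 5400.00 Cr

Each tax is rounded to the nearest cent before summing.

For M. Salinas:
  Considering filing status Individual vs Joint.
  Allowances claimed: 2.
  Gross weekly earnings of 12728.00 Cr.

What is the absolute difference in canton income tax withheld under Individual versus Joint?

Canton Income Tax (Individual): taxable = 12728.00 Cr − 2×50.00 Cr = 12628.00 Cr
  826.95 Cr + 29.81% × (12628.00 Cr − 6500.00 Cr) = 826.95 Cr + 29.81% × 6128.00 Cr = 2653.71 Cr
Canton Income Tax (Joint): taxable = 12728.00 Cr − 2×50.00 Cr = 12628.00 Cr
  596.93 Cr + 28.01% × (12628.00 Cr − 5400.00 Cr) = 596.93 Cr + 28.01% × 7228.00 Cr = 2621.49 Cr
Difference: |2653.71 Cr − 2621.49 Cr| = 32.22 Cr (higher under Individual)

32.22 Cr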